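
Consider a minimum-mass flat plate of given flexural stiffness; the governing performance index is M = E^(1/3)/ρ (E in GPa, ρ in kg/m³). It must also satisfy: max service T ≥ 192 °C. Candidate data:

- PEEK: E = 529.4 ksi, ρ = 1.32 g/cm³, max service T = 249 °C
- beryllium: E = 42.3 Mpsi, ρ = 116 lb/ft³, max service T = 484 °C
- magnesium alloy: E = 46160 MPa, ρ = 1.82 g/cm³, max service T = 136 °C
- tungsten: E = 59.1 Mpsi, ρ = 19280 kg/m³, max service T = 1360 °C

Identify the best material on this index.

Screen on constraints: max service T ≥ 192 °C. Survivors: PEEK, beryllium, tungsten.
Putting every candidate on a common basis:
  PEEK: E = 3.650 GPa, ρ = 1320 kg/m³
  beryllium: E = 291.6 GPa, ρ = 1858 kg/m³
  tungsten: E = 407.5 GPa, ρ = 19280 kg/m³
  beryllium: M = 3.57×10⁻³
  PEEK: M = 1.17×10⁻³
  tungsten: M = 0.385×10⁻³
Highest index: beryllium.

beryllium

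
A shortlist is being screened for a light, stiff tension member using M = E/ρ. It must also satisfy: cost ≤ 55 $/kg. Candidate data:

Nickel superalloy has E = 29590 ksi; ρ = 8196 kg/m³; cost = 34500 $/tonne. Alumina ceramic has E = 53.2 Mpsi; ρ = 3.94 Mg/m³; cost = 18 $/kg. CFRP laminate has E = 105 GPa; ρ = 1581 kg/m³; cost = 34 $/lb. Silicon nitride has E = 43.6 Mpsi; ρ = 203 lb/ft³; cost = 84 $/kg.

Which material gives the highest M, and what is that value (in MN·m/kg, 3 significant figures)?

alumina ceramic, M = 93.1 MN·m/kg

Screen on constraints: cost ≤ 55 $/kg. Survivors: nickel superalloy, alumina ceramic.
Putting every candidate on a common basis:
  nickel superalloy: E = 204.0 GPa, ρ = 8196 kg/m³
  alumina ceramic: E = 366.8 GPa, ρ = 3940 kg/m³
  alumina ceramic: M = 93.1 MN·m/kg
  nickel superalloy: M = 24.9 MN·m/kg
Highest index: alumina ceramic.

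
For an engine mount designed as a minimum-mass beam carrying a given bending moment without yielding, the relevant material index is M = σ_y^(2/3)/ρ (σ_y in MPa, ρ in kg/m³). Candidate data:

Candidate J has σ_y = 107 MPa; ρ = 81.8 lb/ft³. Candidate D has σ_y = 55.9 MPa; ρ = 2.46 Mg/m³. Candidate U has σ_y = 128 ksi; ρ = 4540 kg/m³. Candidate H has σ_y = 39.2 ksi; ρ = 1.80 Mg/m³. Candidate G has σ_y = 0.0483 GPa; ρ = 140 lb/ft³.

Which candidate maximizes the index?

candidate H

Convert each candidate to consistent units, then evaluate M:
  candidate J: σ_y = 107.0 MPa, ρ = 1310 kg/m³
  candidate D: σ_y = 55.90 MPa, ρ = 2460 kg/m³
  candidate U: σ_y = 882.5 MPa, ρ = 4540 kg/m³
  candidate H: σ_y = 270.3 MPa, ρ = 1800 kg/m³
  candidate G: σ_y = 48.30 MPa, ρ = 2243 kg/m³
  candidate H: M = 23.2×10⁻³
  candidate U: M = 20.3×10⁻³
  candidate J: M = 17.2×10⁻³
  candidate D: M = 5.94×10⁻³
  candidate G: M = 5.91×10⁻³
Candidate H has the largest M.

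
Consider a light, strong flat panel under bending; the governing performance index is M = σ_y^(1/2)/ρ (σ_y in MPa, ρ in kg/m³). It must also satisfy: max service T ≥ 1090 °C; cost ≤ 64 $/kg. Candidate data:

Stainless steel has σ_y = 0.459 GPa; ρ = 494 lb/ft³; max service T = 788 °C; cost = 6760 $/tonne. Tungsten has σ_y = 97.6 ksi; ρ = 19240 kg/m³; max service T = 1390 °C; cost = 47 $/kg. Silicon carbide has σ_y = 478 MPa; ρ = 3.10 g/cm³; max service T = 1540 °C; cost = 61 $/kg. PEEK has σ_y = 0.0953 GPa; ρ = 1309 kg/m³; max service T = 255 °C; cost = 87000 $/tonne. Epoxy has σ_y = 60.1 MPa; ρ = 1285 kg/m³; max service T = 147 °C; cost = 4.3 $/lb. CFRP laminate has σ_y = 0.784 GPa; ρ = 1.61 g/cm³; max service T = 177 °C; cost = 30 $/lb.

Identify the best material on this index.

silicon carbide

Screen on constraints: max service T ≥ 1090 °C; cost ≤ 64 $/kg. Survivors: tungsten, silicon carbide.
After converting to SI:
  tungsten: σ_y = 672.9 MPa, ρ = 19240 kg/m³
  silicon carbide: σ_y = 478.0 MPa, ρ = 3100 kg/m³
  silicon carbide: M = 7.05×10⁻³
  tungsten: M = 1.35×10⁻³
Highest index: silicon carbide.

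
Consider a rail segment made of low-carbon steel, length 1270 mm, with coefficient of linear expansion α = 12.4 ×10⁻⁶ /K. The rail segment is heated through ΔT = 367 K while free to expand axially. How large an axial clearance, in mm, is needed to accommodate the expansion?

ΔL = α·L₀·ΔT = 12.4×10⁻⁶ × 1270 mm × 367.0 K = 5.78 mm.

5.78 mm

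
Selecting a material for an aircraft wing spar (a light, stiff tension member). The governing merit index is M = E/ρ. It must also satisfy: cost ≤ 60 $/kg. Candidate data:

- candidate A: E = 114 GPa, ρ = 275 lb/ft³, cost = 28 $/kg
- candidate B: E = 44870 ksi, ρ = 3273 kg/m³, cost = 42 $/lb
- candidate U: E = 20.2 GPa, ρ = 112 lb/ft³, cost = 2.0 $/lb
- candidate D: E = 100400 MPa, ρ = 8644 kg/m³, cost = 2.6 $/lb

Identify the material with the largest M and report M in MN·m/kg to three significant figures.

candidate A, M = 25.9 MN·m/kg

Screen on constraints: cost ≤ 60 $/kg. Survivors: candidate A, candidate U, candidate D.
Convert each candidate to consistent units, then evaluate M:
  candidate A: E = 114.0 GPa, ρ = 4405 kg/m³
  candidate U: E = 20.20 GPa, ρ = 1794 kg/m³
  candidate D: E = 100.4 GPa, ρ = 8644 kg/m³
  candidate A: M = 25.9 MN·m/kg
  candidate D: M = 11.6 MN·m/kg
  candidate U: M = 11.3 MN·m/kg
Candidate A has the largest M.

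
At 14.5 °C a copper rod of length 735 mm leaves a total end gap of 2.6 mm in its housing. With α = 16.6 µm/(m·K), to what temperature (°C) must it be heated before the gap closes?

228 °C

α·L₀·ΔT = 2.6 mm ⇒ ΔT = 2.6 / (16.6×10⁻⁶ × 735.0) = 213.1 K.
T = 14.5 + 213.1 = 227.6 °C.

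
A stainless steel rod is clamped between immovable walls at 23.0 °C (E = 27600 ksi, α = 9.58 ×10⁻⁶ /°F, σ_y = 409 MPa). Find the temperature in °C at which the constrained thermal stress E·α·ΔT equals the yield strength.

148 °C

E = 27600 ksi = 190.3 GPa.
α = 9.58×10⁻⁶/°F × 9/5 = 17.2×10⁻⁶/K.
E·α·ΔT = 409.0 MPa ⇒ ΔT = 409.0 / (190.3×10³ × 17.2×10⁻⁶) = 124.6 K.
T = 23.0 + 124.6 = 147.6 °C.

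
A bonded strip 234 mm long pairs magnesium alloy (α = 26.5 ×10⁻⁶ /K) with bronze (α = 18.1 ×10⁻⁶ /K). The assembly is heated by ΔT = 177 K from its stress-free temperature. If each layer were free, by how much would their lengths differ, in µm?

Δα = |26.5 − 18.1|×10⁻⁶/K = 8.40×10⁻⁶/K.
ΔL_mismatch = Δα·L·ΔT = 8.40×10⁻⁶ × 234.0 mm × 177.0 K = 348 µm.

348 µm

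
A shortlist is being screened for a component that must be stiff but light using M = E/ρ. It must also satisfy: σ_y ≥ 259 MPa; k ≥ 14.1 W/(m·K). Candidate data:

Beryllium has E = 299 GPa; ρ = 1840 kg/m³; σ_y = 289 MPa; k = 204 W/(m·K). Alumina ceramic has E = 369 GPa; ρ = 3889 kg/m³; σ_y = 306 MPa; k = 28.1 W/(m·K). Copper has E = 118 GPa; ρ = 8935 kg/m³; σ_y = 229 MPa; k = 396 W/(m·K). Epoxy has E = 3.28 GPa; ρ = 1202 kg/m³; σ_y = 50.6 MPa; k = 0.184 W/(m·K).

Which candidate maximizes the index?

beryllium

Screen on constraints: σ_y ≥ 259 MPa; k ≥ 14.1 W/(m·K). Survivors: beryllium, alumina ceramic.
Per-candidate index values:
  beryllium: M = 162 MN·m/kg
  alumina ceramic: M = 94.9 MN·m/kg
Beryllium ranks first.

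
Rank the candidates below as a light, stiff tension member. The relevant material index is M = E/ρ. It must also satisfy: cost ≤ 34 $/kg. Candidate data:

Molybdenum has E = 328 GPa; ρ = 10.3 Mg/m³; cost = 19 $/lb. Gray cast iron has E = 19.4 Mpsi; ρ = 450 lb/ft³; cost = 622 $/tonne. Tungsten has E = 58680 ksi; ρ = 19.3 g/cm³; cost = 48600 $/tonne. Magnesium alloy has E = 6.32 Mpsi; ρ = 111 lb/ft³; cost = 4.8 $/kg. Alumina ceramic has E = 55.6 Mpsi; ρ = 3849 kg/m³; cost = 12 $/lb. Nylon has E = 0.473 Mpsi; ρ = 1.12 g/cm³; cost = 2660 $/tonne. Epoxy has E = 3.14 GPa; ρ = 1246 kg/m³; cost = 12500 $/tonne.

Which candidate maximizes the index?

alumina ceramic

Screen on constraints: cost ≤ 34 $/kg. Survivors: gray cast iron, magnesium alloy, alumina ceramic, nylon, epoxy.
Normalizing units and computing the index:
  gray cast iron: E = 133.8 GPa, ρ = 7208 kg/m³
  magnesium alloy: E = 43.57 GPa, ρ = 1778 kg/m³
  alumina ceramic: E = 383.3 GPa, ρ = 3849 kg/m³
  nylon: E = 3.261 GPa, ρ = 1120 kg/m³
  epoxy: E = 3.140 GPa, ρ = 1246 kg/m³
  alumina ceramic: M = 99.6 MN·m/kg
  magnesium alloy: M = 24.5 MN·m/kg
  gray cast iron: M = 18.6 MN·m/kg
  nylon: M = 2.91 MN·m/kg
  epoxy: M = 2.52 MN·m/kg
Alumina ceramic has the largest M.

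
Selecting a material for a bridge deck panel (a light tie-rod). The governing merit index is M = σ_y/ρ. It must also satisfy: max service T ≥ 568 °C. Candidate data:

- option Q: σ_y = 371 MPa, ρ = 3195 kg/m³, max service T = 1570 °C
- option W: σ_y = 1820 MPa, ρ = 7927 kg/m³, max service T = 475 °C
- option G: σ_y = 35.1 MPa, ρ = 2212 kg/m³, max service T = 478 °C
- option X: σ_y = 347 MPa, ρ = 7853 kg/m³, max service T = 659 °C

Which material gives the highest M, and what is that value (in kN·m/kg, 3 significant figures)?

Screen on constraints: max service T ≥ 568 °C. Survivors: option Q, option X.
Per-candidate index values:
  option Q: M = 116 kN·m/kg
  option X: M = 44.2 kN·m/kg
Option Q ranks first.

option Q, M = 116 kN·m/kg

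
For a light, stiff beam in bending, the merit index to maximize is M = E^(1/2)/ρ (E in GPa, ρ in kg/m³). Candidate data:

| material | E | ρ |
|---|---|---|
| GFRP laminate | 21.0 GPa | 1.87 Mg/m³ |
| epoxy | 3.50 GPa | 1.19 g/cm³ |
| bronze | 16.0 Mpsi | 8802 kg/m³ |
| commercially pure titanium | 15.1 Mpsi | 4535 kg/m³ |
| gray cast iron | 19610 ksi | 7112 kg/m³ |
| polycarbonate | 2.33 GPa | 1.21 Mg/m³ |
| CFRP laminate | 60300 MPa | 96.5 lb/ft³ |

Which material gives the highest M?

Putting every candidate on a common basis:
  GFRP laminate: E = 21.00 GPa, ρ = 1870 kg/m³
  epoxy: E = 3.500 GPa, ρ = 1190 kg/m³
  bronze: E = 110.3 GPa, ρ = 8802 kg/m³
  commercially pure titanium: E = 104.1 GPa, ρ = 4535 kg/m³
  gray cast iron: E = 135.2 GPa, ρ = 7112 kg/m³
  polycarbonate: E = 2.330 GPa, ρ = 1210 kg/m³
  CFRP laminate: E = 60.30 GPa, ρ = 1546 kg/m³
  CFRP laminate: M = 5.02×10⁻³
  GFRP laminate: M = 2.45×10⁻³
  commercially pure titanium: M = 2.25×10⁻³
  gray cast iron: M = 1.63×10⁻³
  epoxy: M = 1.57×10⁻³
  polycarbonate: M = 1.26×10⁻³
  bronze: M = 1.19×10⁻³
CFRP laminate ranks first.

CFRP laminate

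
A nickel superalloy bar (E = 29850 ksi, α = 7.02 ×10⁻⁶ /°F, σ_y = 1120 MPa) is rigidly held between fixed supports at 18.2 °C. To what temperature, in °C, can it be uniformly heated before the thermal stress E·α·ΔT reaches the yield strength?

449 °C

E = 29850 ksi = 205.8 GPa.
α = 7.02×10⁻⁶/°F × 9/5 = 12.6×10⁻⁶/K.
E·α·ΔT = 1120 MPa ⇒ ΔT = 1120 / (205.8×10³ × 12.6×10⁻⁶) = 430.7 K.
T = 18.2 + 430.7 = 448.9 °C.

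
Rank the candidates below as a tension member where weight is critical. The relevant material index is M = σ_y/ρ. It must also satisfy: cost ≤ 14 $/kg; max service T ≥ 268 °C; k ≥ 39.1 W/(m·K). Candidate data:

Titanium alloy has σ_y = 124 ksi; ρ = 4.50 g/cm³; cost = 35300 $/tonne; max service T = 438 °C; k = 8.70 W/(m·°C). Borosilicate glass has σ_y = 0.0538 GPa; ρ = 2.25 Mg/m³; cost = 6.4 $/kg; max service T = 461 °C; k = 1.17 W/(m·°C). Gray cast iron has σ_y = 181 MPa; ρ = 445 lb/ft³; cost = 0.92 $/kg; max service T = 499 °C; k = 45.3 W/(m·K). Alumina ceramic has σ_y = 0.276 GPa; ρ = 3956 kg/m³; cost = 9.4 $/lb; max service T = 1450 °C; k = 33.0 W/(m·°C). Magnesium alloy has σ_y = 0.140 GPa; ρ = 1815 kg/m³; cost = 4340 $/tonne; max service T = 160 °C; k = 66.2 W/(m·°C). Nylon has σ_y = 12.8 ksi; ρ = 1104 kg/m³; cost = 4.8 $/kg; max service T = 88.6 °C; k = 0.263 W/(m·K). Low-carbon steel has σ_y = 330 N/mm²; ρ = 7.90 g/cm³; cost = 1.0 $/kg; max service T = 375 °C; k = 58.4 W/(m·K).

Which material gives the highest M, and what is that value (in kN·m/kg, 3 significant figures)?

Screen on constraints: cost ≤ 14 $/kg; max service T ≥ 268 °C; k ≥ 39.1 W/(m·K). Survivors: gray cast iron, low-carbon steel.
Putting every candidate on a common basis:
  gray cast iron: σ_y = 181.0 MPa, ρ = 7128 kg/m³
  low-carbon steel: σ_y = 330.0 MPa, ρ = 7900 kg/m³
  low-carbon steel: M = 41.8 kN·m/kg
  gray cast iron: M = 25.4 kN·m/kg
Low-carbon steel ranks first.

low-carbon steel, M = 41.8 kN·m/kg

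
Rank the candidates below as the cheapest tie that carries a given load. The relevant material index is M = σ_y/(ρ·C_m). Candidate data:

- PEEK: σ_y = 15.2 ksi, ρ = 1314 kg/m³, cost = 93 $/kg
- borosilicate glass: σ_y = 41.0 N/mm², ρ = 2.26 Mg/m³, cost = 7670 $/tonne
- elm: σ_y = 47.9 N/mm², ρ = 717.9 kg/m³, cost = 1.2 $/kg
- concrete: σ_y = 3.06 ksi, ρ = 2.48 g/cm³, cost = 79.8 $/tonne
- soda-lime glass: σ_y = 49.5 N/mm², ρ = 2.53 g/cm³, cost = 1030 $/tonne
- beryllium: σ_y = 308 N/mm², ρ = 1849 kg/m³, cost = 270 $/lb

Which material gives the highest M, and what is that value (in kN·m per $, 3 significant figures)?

concrete, M = 107 kN·m per $

Normalizing units and computing the index:
  PEEK: σ_y = 104.8 MPa, ρ = 1314 kg/m³, cost = 93.00 $/kg
  borosilicate glass: σ_y = 41.00 MPa, ρ = 2260 kg/m³, cost = 7.670 $/kg
  elm: σ_y = 47.90 MPa, ρ = 717.9 kg/m³, cost = 1.200 $/kg
  concrete: σ_y = 21.10 MPa, ρ = 2480 kg/m³, cost = 0.07980 $/kg
  soda-lime glass: σ_y = 49.50 MPa, ρ = 2530 kg/m³, cost = 1.030 $/kg
  beryllium: σ_y = 308.0 MPa, ρ = 1849 kg/m³, cost = 595.2 $/kg
  concrete: M = 107 kN·m per $
  elm: M = 55.6 kN·m per $
  soda-lime glass: M = 19.0 kN·m per $
  borosilicate glass: M = 2.37 kN·m per $
  PEEK: M = 0.858 kN·m per $
  beryllium: M = 0.280 kN·m per $
Concrete has the largest M.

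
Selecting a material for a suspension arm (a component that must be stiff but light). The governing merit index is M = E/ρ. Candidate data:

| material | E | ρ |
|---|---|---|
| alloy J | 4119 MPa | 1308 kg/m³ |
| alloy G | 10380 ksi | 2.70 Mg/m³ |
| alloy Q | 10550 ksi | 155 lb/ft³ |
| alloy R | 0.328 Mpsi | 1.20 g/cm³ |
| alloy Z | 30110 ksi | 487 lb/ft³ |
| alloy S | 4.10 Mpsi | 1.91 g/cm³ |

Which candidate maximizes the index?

alloy Q

Putting every candidate on a common basis:
  alloy J: E = 4.119 GPa, ρ = 1308 kg/m³
  alloy G: E = 71.57 GPa, ρ = 2700 kg/m³
  alloy Q: E = 72.74 GPa, ρ = 2483 kg/m³
  alloy R: E = 2.261 GPa, ρ = 1200 kg/m³
  alloy Z: E = 207.6 GPa, ρ = 7801 kg/m³
  alloy S: E = 28.27 GPa, ρ = 1910 kg/m³
  alloy Q: M = 29.3 MN·m/kg
  alloy Z: M = 26.6 MN·m/kg
  alloy G: M = 26.5 MN·m/kg
  alloy S: M = 14.8 MN·m/kg
  alloy J: M = 3.15 MN·m/kg
  alloy R: M = 1.88 MN·m/kg
The maximum is for alloy Q.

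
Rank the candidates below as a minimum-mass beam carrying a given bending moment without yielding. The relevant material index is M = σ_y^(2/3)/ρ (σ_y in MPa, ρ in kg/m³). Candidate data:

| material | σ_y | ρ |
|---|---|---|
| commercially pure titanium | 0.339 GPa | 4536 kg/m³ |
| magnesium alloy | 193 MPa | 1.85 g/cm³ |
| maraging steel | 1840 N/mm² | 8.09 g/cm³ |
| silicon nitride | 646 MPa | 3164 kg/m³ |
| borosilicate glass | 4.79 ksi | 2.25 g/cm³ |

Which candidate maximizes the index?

Putting every candidate on a common basis:
  commercially pure titanium: σ_y = 339.0 MPa, ρ = 4536 kg/m³
  magnesium alloy: σ_y = 193.0 MPa, ρ = 1850 kg/m³
  maraging steel: σ_y = 1840 MPa, ρ = 8090 kg/m³
  silicon nitride: σ_y = 646.0 MPa, ρ = 3164 kg/m³
  borosilicate glass: σ_y = 33.03 MPa, ρ = 2250 kg/m³
  silicon nitride: M = 23.6×10⁻³
  maraging steel: M = 18.6×10⁻³
  magnesium alloy: M = 18.1×10⁻³
  commercially pure titanium: M = 10.7×10⁻³
  borosilicate glass: M = 4.57×10⁻³
The maximum is for silicon nitride.

silicon nitride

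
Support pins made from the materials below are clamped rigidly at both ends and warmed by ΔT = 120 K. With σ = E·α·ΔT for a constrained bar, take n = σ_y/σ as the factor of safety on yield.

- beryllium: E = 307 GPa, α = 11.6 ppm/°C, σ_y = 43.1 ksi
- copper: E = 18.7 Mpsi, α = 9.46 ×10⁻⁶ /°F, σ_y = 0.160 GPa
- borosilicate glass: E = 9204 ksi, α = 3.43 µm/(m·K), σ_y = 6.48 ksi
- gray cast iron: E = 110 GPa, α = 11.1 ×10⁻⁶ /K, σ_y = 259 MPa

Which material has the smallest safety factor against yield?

With everything in SI (GPa, ×10⁻⁶/K, MPa):
  beryllium: E = 307.0, α = 11.6, σ_y = 297.2 → σ = 427 MPa, n = 0.695
  copper: E = 128.9, α = 17.0, σ_y = 160.0 → σ = 263 MPa, n = 0.607
  borosilicate glass: E = 63.46, α = 3.43, σ_y = 44.68 → σ = 26.1 MPa, n = 1.71
  gray cast iron: E = 110.0, α = 11.1, σ_y = 259.0 → σ = 147 MPa, n = 1.77
Smallest n: copper with n = 0.607.

copper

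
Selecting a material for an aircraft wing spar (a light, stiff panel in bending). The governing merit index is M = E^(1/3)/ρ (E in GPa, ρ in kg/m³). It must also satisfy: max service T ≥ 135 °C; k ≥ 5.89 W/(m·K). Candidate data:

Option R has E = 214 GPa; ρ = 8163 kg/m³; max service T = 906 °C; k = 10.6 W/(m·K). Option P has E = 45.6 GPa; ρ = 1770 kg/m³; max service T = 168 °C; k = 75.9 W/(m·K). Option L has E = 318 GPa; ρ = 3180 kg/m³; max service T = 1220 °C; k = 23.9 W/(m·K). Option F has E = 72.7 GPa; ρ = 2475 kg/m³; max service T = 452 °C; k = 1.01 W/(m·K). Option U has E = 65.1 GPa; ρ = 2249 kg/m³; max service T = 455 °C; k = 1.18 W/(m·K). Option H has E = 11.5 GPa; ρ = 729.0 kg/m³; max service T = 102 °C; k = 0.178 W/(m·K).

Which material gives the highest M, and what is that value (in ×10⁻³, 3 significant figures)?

Screen on constraints: max service T ≥ 135 °C; k ≥ 5.89 W/(m·K). Survivors: option R, option P, option L.
Computing M directly (units already consistent):
  option L: M = 2.15×10⁻³
  option P: M = 2.02×10⁻³
  option R: M = 0.733×10⁻³
Highest index: option L.

option L, M = 2.15×10⁻³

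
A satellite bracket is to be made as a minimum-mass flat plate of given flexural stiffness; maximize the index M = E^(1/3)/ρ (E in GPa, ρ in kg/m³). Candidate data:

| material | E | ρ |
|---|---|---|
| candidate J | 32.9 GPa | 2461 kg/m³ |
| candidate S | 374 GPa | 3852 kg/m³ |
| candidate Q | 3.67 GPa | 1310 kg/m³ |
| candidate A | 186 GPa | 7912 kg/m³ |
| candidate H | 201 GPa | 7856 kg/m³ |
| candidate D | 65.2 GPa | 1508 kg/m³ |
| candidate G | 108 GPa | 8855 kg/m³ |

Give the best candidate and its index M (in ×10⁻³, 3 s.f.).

Computing M directly (units already consistent):
  candidate D: M = 2.67×10⁻³
  candidate S: M = 1.87×10⁻³
  candidate J: M = 1.30×10⁻³
  candidate Q: M = 1.18×10⁻³
  candidate H: M = 0.746×10⁻³
  candidate A: M = 0.721×10⁻³
  candidate G: M = 0.538×10⁻³
Candidate D ranks first.

candidate D, M = 2.67×10⁻³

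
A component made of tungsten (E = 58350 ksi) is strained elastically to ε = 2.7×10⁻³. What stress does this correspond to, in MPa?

E = 58350 ksi = 402.3 GPa.
σ = E·ε = 402300 MPa × 2.7×10⁻³ = 1090 MPa.

1090 MPa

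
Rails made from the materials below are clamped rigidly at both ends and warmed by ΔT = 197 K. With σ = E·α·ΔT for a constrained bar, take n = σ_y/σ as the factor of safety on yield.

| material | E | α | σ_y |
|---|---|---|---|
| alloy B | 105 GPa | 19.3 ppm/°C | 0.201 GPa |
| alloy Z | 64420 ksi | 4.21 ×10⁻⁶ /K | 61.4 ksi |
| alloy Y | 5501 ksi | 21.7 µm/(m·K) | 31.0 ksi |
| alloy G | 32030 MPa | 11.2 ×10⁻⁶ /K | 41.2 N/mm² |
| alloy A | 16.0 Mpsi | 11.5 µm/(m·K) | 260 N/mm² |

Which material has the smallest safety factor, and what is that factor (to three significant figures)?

Converting E to GPa, α to ×10⁻⁶/K, σ_y to MPa, then σ and n for each:
  alloy B: E = 105.0, α = 19.3, σ_y = 201.0 → σ = 399 MPa, n = 0.503
  alloy Z: E = 444.2, α = 4.21, σ_y = 423.3 → σ = 368 MPa, n = 1.15
  alloy Y: E = 37.93, α = 21.7, σ_y = 213.7 → σ = 162 MPa, n = 1.32
  alloy G: E = 32.03, α = 11.2, σ_y = 41.20 → σ = 70.7 MPa, n = 0.583
  alloy A: E = 110.3, α = 11.5, σ_y = 260.0 → σ = 250 MPa, n = 1.04
Smallest n: alloy B with n = 0.503.

alloy B, n = 0.503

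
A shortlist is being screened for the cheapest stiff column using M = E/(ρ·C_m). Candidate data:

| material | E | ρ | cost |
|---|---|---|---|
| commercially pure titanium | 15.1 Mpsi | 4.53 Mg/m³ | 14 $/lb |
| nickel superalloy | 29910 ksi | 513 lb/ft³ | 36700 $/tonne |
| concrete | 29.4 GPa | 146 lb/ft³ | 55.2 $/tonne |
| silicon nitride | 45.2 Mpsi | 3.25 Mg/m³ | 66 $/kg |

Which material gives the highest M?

Convert each candidate to consistent units, then evaluate M:
  commercially pure titanium: E = 104.1 GPa, ρ = 4530 kg/m³, cost = 30.86 $/kg
  nickel superalloy: E = 206.2 GPa, ρ = 8217 kg/m³, cost = 36.70 $/kg
  concrete: E = 29.40 GPa, ρ = 2339 kg/m³, cost = 0.05520 $/kg
  silicon nitride: E = 311.6 GPa, ρ = 3250 kg/m³, cost = 66.00 $/kg
  concrete: M = 228 MN·m per $
  silicon nitride: M = 1.45 MN·m per $
  commercially pure titanium: M = 0.745 MN·m per $
  nickel superalloy: M = 0.684 MN·m per $
The maximum is for concrete.

concrete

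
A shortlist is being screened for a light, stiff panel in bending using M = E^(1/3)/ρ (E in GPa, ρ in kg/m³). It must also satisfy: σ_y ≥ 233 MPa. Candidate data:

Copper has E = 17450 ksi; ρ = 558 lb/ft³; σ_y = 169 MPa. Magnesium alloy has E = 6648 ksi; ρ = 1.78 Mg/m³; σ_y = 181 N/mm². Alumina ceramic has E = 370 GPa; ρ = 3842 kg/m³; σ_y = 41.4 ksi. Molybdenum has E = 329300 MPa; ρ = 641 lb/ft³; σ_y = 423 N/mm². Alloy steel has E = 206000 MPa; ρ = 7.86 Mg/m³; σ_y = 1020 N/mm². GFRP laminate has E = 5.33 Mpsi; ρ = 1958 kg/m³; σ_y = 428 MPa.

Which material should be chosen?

alumina ceramic

Screen on constraints: σ_y ≥ 233 MPa. Survivors: alumina ceramic, molybdenum, alloy steel, GFRP laminate.
In SI units:
  alumina ceramic: E = 370.0 GPa, ρ = 3842 kg/m³
  molybdenum: E = 329.3 GPa, ρ = 10270 kg/m³
  alloy steel: E = 206.0 GPa, ρ = 7860 kg/m³
  GFRP laminate: E = 36.75 GPa, ρ = 1958 kg/m³
  alumina ceramic: M = 1.87×10⁻³
  GFRP laminate: M = 1.70×10⁻³
  alloy steel: M = 0.751×10⁻³
  molybdenum: M = 0.673×10⁻³
Highest index: alumina ceramic.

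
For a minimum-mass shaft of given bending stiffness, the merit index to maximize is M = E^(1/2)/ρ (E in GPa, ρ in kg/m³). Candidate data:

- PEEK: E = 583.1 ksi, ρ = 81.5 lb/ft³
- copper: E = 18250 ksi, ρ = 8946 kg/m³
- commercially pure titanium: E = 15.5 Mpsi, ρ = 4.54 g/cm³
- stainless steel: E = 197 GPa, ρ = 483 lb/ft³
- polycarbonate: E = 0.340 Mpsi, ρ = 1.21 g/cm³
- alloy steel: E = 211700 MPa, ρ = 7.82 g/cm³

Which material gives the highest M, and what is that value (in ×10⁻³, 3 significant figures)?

Convert each candidate to consistent units, then evaluate M:
  PEEK: E = 4.020 GPa, ρ = 1306 kg/m³
  copper: E = 125.8 GPa, ρ = 8946 kg/m³
  commercially pure titanium: E = 106.9 GPa, ρ = 4540 kg/m³
  stainless steel: E = 197.0 GPa, ρ = 7737 kg/m³
  polycarbonate: E = 2.344 GPa, ρ = 1210 kg/m³
  alloy steel: E = 211.7 GPa, ρ = 7820 kg/m³
  commercially pure titanium: M = 2.28×10⁻³
  alloy steel: M = 1.86×10⁻³
  stainless steel: M = 1.81×10⁻³
  PEEK: M = 1.54×10⁻³
  polycarbonate: M = 1.27×10⁻³
  copper: M = 1.25×10⁻³
The maximum is for commercially pure titanium.

commercially pure titanium, M = 2.28×10⁻³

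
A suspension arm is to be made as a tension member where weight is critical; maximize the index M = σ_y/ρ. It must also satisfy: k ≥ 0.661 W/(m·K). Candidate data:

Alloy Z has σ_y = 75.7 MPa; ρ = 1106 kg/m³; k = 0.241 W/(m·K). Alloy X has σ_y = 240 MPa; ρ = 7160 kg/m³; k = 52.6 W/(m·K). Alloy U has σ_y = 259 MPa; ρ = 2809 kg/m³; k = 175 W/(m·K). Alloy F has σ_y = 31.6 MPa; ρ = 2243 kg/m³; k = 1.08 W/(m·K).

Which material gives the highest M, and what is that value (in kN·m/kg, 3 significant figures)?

alloy U, M = 92.2 kN·m/kg

Screen on constraints: k ≥ 0.661 W/(m·K). Survivors: alloy X, alloy U, alloy F.
Evaluate M for each candidate:
  alloy U: M = 92.2 kN·m/kg
  alloy X: M = 33.5 kN·m/kg
  alloy F: M = 14.1 kN·m/kg
Alloy U has the largest M.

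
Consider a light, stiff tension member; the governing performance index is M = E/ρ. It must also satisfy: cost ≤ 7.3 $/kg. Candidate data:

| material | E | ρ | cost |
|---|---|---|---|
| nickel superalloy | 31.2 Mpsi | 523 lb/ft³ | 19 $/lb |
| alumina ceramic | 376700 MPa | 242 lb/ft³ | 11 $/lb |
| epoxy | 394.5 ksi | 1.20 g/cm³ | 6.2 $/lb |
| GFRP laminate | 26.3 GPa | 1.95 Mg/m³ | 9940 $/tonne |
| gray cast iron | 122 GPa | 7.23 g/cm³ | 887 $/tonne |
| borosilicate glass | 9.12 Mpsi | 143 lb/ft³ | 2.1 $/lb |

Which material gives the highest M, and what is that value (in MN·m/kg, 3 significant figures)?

Screen on constraints: cost ≤ 7.3 $/kg. Survivors: gray cast iron, borosilicate glass.
Convert each candidate to consistent units, then evaluate M:
  gray cast iron: E = 122.0 GPa, ρ = 7230 kg/m³
  borosilicate glass: E = 62.88 GPa, ρ = 2291 kg/m³
  borosilicate glass: M = 27.5 MN·m/kg
  gray cast iron: M = 16.9 MN·m/kg
Borosilicate glass ranks first.

borosilicate glass, M = 27.5 MN·m/kg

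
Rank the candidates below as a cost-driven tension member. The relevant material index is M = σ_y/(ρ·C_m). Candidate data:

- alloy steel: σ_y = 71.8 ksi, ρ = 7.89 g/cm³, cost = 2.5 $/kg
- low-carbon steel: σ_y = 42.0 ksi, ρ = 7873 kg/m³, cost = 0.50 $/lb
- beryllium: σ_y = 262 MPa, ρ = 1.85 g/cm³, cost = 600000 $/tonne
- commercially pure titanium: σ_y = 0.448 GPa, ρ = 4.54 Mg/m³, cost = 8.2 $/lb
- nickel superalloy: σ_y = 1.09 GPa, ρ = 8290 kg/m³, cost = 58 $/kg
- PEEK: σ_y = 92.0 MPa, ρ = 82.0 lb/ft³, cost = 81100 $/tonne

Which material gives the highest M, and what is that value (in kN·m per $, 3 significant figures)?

After converting to SI:
  alloy steel: σ_y = 495.0 MPa, ρ = 7890 kg/m³, cost = 2.500 $/kg
  low-carbon steel: σ_y = 289.6 MPa, ρ = 7873 kg/m³, cost = 1.102 $/kg
  beryllium: σ_y = 262.0 MPa, ρ = 1850 kg/m³, cost = 600.0 $/kg
  commercially pure titanium: σ_y = 448.0 MPa, ρ = 4540 kg/m³, cost = 18.08 $/kg
  nickel superalloy: σ_y = 1090 MPa, ρ = 8290 kg/m³, cost = 58.00 $/kg
  PEEK: σ_y = 92.00 MPa, ρ = 1314 kg/m³, cost = 81.10 $/kg
  low-carbon steel: M = 33.4 kN·m per $
  alloy steel: M = 25.1 kN·m per $
  commercially pure titanium: M = 5.46 kN·m per $
  nickel superalloy: M = 2.27 kN·m per $
  PEEK: M = 0.864 kN·m per $
  beryllium: M = 0.236 kN·m per $
Highest index: low-carbon steel.

low-carbon steel, M = 33.4 kN·m per $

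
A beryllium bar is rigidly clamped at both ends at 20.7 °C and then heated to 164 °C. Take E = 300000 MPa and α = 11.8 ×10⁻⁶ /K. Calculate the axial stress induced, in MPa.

E = 300000 MPa = 300.0 GPa.
ΔT = 143.3 K. Constrained thermal stress σ = E·α·ΔT = 300.0×10³ MPa × 11.8×10⁻⁶ × 143.3 = 507 MPa (compressive).

507 MPa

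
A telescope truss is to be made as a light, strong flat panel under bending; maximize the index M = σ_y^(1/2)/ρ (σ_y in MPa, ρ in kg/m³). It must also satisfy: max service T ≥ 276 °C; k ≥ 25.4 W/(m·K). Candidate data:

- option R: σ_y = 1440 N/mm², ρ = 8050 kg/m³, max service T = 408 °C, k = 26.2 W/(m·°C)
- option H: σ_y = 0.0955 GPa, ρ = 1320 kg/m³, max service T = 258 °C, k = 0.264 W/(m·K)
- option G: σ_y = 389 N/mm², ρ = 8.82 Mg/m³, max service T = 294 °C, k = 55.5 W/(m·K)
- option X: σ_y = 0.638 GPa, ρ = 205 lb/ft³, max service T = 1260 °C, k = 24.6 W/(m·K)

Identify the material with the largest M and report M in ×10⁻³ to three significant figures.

option R, M = 4.71×10⁻³

Screen on constraints: max service T ≥ 276 °C; k ≥ 25.4 W/(m·K). Survivors: option R, option G.
After converting to SI:
  option R: σ_y = 1440 MPa, ρ = 8050 kg/m³
  option G: σ_y = 389.0 MPa, ρ = 8820 kg/m³
  option R: M = 4.71×10⁻³
  option G: M = 2.24×10⁻³
The maximum is for option R.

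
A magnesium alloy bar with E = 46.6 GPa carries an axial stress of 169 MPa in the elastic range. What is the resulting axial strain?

ε = σ/E = 169 / 46600 = 3.63×10⁻³.

3.63×10⁻³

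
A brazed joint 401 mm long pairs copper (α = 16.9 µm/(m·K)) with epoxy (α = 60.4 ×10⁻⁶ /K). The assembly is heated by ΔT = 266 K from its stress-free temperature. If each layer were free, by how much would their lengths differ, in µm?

4640 µm

Δα = |16.9 − 60.4|×10⁻⁶/K = 43.5×10⁻⁶/K.
ΔL_mismatch = Δα·L·ΔT = 43.5×10⁻⁶ × 401.0 mm × 266.0 K = 4640 µm.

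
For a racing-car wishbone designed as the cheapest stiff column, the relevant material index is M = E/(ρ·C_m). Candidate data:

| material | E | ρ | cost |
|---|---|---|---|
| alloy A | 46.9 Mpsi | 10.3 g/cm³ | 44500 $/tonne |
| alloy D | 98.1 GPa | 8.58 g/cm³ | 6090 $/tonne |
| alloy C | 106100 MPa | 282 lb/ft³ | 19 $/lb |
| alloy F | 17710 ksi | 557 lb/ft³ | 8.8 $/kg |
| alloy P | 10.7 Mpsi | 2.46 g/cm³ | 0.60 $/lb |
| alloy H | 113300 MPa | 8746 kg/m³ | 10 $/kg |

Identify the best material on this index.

alloy P

Putting every candidate on a common basis:
  alloy A: E = 323.4 GPa, ρ = 10300 kg/m³, cost = 44.50 $/kg
  alloy D: E = 98.10 GPa, ρ = 8580 kg/m³, cost = 6.090 $/kg
  alloy C: E = 106.1 GPa, ρ = 4517 kg/m³, cost = 41.89 $/kg
  alloy F: E = 122.1 GPa, ρ = 8922 kg/m³, cost = 8.800 $/kg
  alloy P: E = 73.77 GPa, ρ = 2460 kg/m³, cost = 1.323 $/kg
  alloy H: E = 113.3 GPa, ρ = 8746 kg/m³, cost = 10.00 $/kg
  alloy P: M = 22.7 MN·m per $
  alloy D: M = 1.88 MN·m per $
  alloy F: M = 1.56 MN·m per $
  alloy H: M = 1.30 MN·m per $
  alloy A: M = 0.705 MN·m per $
  alloy C: M = 0.561 MN·m per $
Alloy P ranks first.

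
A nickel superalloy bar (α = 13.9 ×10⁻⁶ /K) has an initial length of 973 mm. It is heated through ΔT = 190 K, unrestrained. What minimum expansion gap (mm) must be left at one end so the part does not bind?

2.57 mm

ΔL = α·L₀·ΔT = 13.9×10⁻⁶ × 973 mm × 190.0 K = 2.57 mm.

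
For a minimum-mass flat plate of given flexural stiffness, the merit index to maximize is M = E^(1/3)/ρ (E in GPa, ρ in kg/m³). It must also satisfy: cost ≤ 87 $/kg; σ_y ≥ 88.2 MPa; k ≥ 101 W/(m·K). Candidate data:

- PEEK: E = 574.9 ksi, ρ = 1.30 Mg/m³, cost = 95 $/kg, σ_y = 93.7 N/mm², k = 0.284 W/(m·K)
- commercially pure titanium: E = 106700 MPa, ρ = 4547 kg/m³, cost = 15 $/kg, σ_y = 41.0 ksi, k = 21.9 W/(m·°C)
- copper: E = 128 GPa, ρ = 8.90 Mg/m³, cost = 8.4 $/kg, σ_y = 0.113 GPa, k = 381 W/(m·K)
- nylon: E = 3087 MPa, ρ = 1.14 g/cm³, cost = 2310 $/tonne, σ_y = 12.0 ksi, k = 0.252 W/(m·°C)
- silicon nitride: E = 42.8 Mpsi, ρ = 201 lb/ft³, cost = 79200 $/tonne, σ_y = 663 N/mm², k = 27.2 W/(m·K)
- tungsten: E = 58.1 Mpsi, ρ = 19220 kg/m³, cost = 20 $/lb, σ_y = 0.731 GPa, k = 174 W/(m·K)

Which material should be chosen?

copper

Screen on constraints: cost ≤ 87 $/kg; σ_y ≥ 88.2 MPa; k ≥ 101 W/(m·K). Survivors: copper, tungsten.
Putting every candidate on a common basis:
  copper: E = 128.0 GPa, ρ = 8900 kg/m³
  tungsten: E = 400.6 GPa, ρ = 19220 kg/m³
  copper: M = 0.566×10⁻³
  tungsten: M = 0.384×10⁻³
Highest index: copper.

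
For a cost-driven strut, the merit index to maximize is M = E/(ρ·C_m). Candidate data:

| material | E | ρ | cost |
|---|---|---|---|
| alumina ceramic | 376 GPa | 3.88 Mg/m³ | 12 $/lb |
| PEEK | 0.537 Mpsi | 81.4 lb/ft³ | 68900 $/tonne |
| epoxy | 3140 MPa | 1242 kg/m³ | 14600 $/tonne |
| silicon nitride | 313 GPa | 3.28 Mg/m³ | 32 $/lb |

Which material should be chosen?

alumina ceramic

Convert each candidate to consistent units, then evaluate M:
  alumina ceramic: E = 376.0 GPa, ρ = 3880 kg/m³, cost = 26.46 $/kg
  PEEK: E = 3.702 GPa, ρ = 1304 kg/m³, cost = 68.90 $/kg
  epoxy: E = 3.140 GPa, ρ = 1242 kg/m³, cost = 14.60 $/kg
  silicon nitride: E = 313.0 GPa, ρ = 3280 kg/m³, cost = 70.55 $/kg
  alumina ceramic: M = 3.66 MN·m per $
  silicon nitride: M = 1.35 MN·m per $
  epoxy: M = 0.173 MN·m per $
  PEEK: M = 0.0412 MN·m per $
Alumina ceramic has the largest M.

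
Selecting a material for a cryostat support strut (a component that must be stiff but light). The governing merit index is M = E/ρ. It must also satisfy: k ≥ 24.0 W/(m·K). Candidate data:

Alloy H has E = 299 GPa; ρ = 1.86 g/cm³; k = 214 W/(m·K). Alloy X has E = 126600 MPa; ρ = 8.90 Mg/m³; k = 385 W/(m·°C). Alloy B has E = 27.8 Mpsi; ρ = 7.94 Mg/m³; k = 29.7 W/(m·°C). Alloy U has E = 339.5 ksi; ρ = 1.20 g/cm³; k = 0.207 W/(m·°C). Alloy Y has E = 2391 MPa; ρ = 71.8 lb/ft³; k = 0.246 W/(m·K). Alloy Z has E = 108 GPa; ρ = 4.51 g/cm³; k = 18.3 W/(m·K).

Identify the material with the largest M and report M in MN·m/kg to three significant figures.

alloy H, M = 161 MN·m/kg

Screen on constraints: k ≥ 24.0 W/(m·K). Survivors: alloy H, alloy X, alloy B.
Convert each candidate to consistent units, then evaluate M:
  alloy H: E = 299.0 GPa, ρ = 1860 kg/m³
  alloy X: E = 126.6 GPa, ρ = 8900 kg/m³
  alloy B: E = 191.7 GPa, ρ = 7940 kg/m³
  alloy H: M = 161 MN·m/kg
  alloy B: M = 24.1 MN·m/kg
  alloy X: M = 14.2 MN·m/kg
Alloy H ranks first.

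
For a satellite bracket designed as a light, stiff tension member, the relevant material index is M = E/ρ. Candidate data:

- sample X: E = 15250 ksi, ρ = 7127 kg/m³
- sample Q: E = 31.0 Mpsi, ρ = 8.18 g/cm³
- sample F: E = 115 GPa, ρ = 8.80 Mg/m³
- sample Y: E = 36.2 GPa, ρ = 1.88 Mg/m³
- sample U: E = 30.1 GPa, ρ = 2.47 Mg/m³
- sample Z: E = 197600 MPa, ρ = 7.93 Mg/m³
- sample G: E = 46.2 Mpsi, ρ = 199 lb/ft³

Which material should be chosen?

sample G

After converting to SI:
  sample X: E = 105.1 GPa, ρ = 7127 kg/m³
  sample Q: E = 213.7 GPa, ρ = 8180 kg/m³
  sample F: E = 115.0 GPa, ρ = 8800 kg/m³
  sample Y: E = 36.20 GPa, ρ = 1880 kg/m³
  sample U: E = 30.10 GPa, ρ = 2470 kg/m³
  sample Z: E = 197.6 GPa, ρ = 7930 kg/m³
  sample G: E = 318.5 GPa, ρ = 3188 kg/m³
  sample G: M = 99.9 MN·m/kg
  sample Q: M = 26.1 MN·m/kg
  sample Z: M = 24.9 MN·m/kg
  sample Y: M = 19.3 MN·m/kg
  sample X: M = 14.8 MN·m/kg
  sample F: M = 13.1 MN·m/kg
  sample U: M = 12.2 MN·m/kg
Highest index: sample G.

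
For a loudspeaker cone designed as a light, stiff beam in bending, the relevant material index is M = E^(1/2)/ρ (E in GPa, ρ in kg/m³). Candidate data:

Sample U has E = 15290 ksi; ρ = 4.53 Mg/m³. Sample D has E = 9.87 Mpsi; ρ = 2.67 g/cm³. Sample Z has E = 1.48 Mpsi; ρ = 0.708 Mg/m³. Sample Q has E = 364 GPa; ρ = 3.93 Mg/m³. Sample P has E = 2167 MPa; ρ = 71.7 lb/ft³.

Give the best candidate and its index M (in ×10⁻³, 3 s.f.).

sample Q, M = 4.85×10⁻³

After converting to SI:
  sample U: E = 105.4 GPa, ρ = 4530 kg/m³
  sample D: E = 68.05 GPa, ρ = 2670 kg/m³
  sample Z: E = 10.20 GPa, ρ = 708.0 kg/m³
  sample Q: E = 364.0 GPa, ρ = 3930 kg/m³
  sample P: E = 2.167 GPa, ρ = 1149 kg/m³
  sample Q: M = 4.85×10⁻³
  sample Z: M = 4.51×10⁻³
  sample D: M = 3.09×10⁻³
  sample U: M = 2.27×10⁻³
  sample P: M = 1.28×10⁻³
Sample Q has the largest M.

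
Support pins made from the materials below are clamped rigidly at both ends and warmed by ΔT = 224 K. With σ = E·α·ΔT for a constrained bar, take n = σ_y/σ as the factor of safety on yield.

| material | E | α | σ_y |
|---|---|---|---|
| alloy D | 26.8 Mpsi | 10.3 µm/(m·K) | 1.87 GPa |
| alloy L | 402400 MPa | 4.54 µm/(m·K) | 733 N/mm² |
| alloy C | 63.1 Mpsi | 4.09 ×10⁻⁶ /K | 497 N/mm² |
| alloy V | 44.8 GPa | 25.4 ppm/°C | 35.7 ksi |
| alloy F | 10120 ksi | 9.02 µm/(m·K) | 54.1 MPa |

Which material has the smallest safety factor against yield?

alloy F

Per material, after unit conversion:
  alloy D: E = 184.8, α = 10.3, σ_y = 1870 → σ = 426 MPa, n = 4.39
  alloy L: E = 402.4, α = 4.54, σ_y = 733.0 → σ = 409 MPa, n = 1.79
  alloy C: E = 435.1, α = 4.09, σ_y = 497.0 → σ = 399 MPa, n = 1.25
  alloy V: E = 44.80, α = 25.4, σ_y = 246.1 → σ = 255 MPa, n = 0.966
  alloy F: E = 69.77, α = 9.02, σ_y = 54.10 → σ = 141 MPa, n = 0.384
Smallest n: alloy F with n = 0.384.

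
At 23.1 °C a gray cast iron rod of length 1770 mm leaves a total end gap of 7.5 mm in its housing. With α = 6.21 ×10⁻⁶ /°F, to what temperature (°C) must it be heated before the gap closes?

α = 6.21×10⁻⁶/°F × 9/5 = 11.2×10⁻⁶/K.
α·L₀·ΔT = 7.5 mm ⇒ ΔT = 7.5 / (11.2×10⁻⁶ × 1770.0) = 379.1 K.
T = 23.1 + 379.1 = 402.2 °C.

402 °C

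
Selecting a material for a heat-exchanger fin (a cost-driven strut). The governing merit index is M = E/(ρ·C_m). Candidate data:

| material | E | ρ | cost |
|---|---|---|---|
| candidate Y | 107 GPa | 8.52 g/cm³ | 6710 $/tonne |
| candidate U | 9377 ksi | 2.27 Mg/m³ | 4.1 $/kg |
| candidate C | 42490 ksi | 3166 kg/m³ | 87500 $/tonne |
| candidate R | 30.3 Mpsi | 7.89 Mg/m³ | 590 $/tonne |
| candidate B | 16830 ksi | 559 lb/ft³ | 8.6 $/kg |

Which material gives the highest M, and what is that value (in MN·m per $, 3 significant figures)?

candidate R, M = 44.9 MN·m per $

In SI units:
  candidate Y: E = 107.0 GPa, ρ = 8520 kg/m³, cost = 6.710 $/kg
  candidate U: E = 64.65 GPa, ρ = 2270 kg/m³, cost = 4.100 $/kg
  candidate C: E = 293.0 GPa, ρ = 3166 kg/m³, cost = 87.50 $/kg
  candidate R: E = 208.9 GPa, ρ = 7890 kg/m³, cost = 0.5900 $/kg
  candidate B: E = 116.0 GPa, ρ = 8954 kg/m³, cost = 8.600 $/kg
  candidate R: M = 44.9 MN·m per $
  candidate U: M = 6.95 MN·m per $
  candidate Y: M = 1.87 MN·m per $
  candidate B: M = 1.51 MN·m per $
  candidate C: M = 1.06 MN·m per $
Highest index: candidate R.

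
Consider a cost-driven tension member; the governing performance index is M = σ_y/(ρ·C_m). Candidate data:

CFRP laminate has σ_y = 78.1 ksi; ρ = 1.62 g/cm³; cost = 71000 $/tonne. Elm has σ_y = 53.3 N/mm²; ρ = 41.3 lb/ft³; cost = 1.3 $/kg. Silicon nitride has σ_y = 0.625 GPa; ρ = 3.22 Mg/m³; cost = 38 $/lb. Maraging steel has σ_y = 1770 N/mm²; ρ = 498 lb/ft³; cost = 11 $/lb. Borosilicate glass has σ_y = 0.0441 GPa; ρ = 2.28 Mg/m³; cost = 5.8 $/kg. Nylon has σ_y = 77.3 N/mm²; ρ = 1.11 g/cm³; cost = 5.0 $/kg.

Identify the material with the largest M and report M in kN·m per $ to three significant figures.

elm, M = 62.0 kN·m per $

In SI units:
  CFRP laminate: σ_y = 538.5 MPa, ρ = 1620 kg/m³, cost = 71.00 $/kg
  elm: σ_y = 53.30 MPa, ρ = 661.6 kg/m³, cost = 1.300 $/kg
  silicon nitride: σ_y = 625.0 MPa, ρ = 3220 kg/m³, cost = 83.77 $/kg
  maraging steel: σ_y = 1770 MPa, ρ = 7977 kg/m³, cost = 24.25 $/kg
  borosilicate glass: σ_y = 44.10 MPa, ρ = 2280 kg/m³, cost = 5.800 $/kg
  nylon: σ_y = 77.30 MPa, ρ = 1110 kg/m³, cost = 5.000 $/kg
  elm: M = 62.0 kN·m per $
  nylon: M = 13.9 kN·m per $
  maraging steel: M = 9.15 kN·m per $
  CFRP laminate: M = 4.68 kN·m per $
  borosilicate glass: M = 3.33 kN·m per $
  silicon nitride: M = 2.32 kN·m per $
Highest index: elm.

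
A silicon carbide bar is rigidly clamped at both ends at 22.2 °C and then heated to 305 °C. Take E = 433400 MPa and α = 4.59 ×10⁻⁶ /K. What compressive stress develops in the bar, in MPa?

E = 433400 MPa = 433.4 GPa.
ΔT = 282.8 K. Constrained thermal stress σ = E·α·ΔT = 433.4×10³ MPa × 4.59×10⁻⁶ × 282.8 = 563 MPa (compressive).

563 MPa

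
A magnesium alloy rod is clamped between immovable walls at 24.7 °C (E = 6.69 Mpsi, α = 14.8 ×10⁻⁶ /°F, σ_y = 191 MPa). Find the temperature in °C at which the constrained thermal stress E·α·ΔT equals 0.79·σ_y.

147 °C

E = 6.69 Mpsi = 46.13 GPa.
α = 14.8×10⁻⁶/°F × 9/5 = 26.6×10⁻⁶/K.
E·α·ΔT = 150.9 MPa ⇒ ΔT = 150.9 / (46.13×10³ × 26.6×10⁻⁶) = 122.8 K.
T = 24.7 + 122.8 = 147.5 °C.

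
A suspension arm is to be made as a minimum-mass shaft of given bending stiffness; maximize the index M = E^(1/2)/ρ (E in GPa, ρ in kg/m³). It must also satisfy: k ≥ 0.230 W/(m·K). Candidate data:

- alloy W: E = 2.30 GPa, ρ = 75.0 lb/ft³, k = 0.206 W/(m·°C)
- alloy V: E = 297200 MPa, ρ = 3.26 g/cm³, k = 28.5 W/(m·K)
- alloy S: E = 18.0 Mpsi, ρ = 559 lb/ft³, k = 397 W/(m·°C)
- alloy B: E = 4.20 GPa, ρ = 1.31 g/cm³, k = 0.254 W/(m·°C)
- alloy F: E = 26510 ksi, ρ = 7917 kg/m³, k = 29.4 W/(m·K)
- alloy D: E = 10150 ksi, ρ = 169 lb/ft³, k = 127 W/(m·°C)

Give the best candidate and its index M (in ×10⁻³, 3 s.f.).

Screen on constraints: k ≥ 0.230 W/(m·K). Survivors: alloy V, alloy S, alloy B, alloy F, alloy D.
In SI units:
  alloy V: E = 297.2 GPa, ρ = 3260 kg/m³
  alloy S: E = 124.1 GPa, ρ = 8954 kg/m³
  alloy B: E = 4.200 GPa, ρ = 1310 kg/m³
  alloy F: E = 182.8 GPa, ρ = 7917 kg/m³
  alloy D: E = 69.98 GPa, ρ = 2707 kg/m³
  alloy V: M = 5.29×10⁻³
  alloy D: M = 3.09×10⁻³
  alloy F: M = 1.71×10⁻³
  alloy B: M = 1.56×10⁻³
  alloy S: M = 1.24×10⁻³
Alloy V has the largest M.

alloy V, M = 5.29×10⁻³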